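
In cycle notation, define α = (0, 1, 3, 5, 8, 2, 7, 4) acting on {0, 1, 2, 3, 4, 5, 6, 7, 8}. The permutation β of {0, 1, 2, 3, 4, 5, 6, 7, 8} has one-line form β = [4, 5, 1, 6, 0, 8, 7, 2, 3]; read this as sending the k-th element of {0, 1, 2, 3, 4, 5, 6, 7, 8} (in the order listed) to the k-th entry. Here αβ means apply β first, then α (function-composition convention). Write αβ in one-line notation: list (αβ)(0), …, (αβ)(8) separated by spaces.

(αβ)(x) = α(β(x)). Computing each image: α(β(0)) = α(4) = 0, α(β(1)) = α(5) = 8, α(β(2)) = α(1) = 3, α(β(3)) = α(6) = 6, α(β(4)) = α(0) = 1, α(β(5)) = α(8) = 2, α(β(6)) = α(7) = 4, α(β(7)) = α(2) = 7, α(β(8)) = α(3) = 5.
Hence αβ = [0 8 3 6 1 2 4 7 5].

0 8 3 6 1 2 4 7 5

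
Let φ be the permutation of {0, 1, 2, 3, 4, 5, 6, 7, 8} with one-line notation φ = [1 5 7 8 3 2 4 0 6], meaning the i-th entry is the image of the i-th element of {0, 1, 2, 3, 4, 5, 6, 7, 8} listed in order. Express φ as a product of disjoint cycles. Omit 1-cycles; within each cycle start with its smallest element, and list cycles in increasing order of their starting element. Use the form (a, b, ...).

(0, 1, 5, 2, 7)(3, 8, 6, 4)

Iterating φ from 0 gives 0 → 1 → 5 → 2 → 7 → 0; that is the 5-cycle (0, 1, 5, 2, 7).
Repeating from the next unused element and collecting all non-trivial cycles gives (0, 1, 5, 2, 7)(3, 8, 6, 4).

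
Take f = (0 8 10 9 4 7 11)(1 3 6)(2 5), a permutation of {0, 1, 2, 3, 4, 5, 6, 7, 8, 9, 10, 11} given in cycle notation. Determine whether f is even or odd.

The cycle lengths are 7, 3, 2.
A cycle is odd iff its length is even; f has 1 even-length cycle, so sgn(f) = (−1)^1 and f is odd.

odd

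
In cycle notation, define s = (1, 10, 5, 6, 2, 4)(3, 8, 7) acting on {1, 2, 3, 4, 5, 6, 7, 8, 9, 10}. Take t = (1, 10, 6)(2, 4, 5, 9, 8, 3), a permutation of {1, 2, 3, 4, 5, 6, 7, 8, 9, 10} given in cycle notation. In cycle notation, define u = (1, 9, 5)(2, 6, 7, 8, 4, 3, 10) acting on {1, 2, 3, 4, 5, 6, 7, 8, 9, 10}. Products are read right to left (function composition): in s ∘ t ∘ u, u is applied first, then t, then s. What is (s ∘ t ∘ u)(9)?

9

(s ∘ t ∘ u)(9) = s(t(u(9))). u(9) = 5, then t(5) = 9, then s(9) = 9, so the result is 9.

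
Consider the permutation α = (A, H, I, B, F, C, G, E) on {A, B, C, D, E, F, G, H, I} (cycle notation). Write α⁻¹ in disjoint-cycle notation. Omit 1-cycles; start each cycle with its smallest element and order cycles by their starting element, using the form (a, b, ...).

If α sends a → b within a cycle, α⁻¹ sends b → a; equivalently, reverse each cycle.
Reversing each cycle of α and rotating so the smallest element leads gives (A, E, G, C, F, B, I, H).

(A, E, G, C, F, B, I, H)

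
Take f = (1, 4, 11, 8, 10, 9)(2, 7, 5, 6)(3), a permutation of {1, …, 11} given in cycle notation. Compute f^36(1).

1 lies in the 6-cycle (1, 4, 11, 8, 10, 9).
Powers repeat with period 6 on this cycle, and 36 mod 6 = 0, so f^36(1) = f^0(1).
So f^36(1) = 1.

1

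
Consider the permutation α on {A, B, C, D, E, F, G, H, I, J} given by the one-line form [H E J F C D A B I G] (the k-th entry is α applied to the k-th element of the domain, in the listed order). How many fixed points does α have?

1

The fixed points (elements with α(x) = x) are {I}, so there is 1.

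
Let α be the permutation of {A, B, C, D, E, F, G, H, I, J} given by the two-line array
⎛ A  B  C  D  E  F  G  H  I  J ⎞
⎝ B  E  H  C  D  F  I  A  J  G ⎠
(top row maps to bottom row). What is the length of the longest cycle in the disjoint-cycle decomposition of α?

6

Decomposing into disjoint cycles gives (A, B, E, D, C, H)(G, I, J); the longest has length 6.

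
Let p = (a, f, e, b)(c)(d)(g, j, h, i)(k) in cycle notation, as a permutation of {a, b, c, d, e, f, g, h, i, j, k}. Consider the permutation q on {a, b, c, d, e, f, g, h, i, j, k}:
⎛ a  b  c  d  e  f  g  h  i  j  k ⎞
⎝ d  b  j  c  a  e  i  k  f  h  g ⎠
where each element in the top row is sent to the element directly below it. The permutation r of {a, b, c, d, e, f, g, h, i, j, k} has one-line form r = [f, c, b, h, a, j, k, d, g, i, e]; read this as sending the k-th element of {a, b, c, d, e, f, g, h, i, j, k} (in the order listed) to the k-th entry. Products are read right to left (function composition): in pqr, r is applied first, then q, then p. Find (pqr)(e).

(pqr)(e) = p(q(r(e))). r(e) = a, then q(a) = d, then p(d) = d, so the result is d.

d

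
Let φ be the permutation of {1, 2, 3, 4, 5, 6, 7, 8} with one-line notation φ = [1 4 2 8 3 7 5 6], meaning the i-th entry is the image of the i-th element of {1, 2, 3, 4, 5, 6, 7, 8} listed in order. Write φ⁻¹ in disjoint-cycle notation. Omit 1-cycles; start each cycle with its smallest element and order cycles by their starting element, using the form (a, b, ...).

(2, 3, 5, 7, 6, 8, 4)

The cycle decomposition of φ is (2, 4, 8, 6, 7, 5, 3).
The inverse reverses every cycle; in canonical form, φ⁻¹ = (2, 3, 5, 7, 6, 8, 4).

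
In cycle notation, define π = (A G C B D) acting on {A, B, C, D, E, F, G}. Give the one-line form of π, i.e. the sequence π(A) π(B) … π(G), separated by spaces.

G D B A E F C

Reading each image from the cycles: A↦G, B↦D, C↦B, D↦A, E↦E, F↦F, G↦C.
Listing these in domain order gives G D B A E F C.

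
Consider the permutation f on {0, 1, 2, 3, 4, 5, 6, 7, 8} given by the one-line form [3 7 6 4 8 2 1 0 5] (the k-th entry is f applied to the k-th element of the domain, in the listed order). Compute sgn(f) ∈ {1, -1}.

In disjoint-cycle form the cycle lengths are 9.
A cycle is odd iff its length is even; f has 0 even-length cycles, so sgn(f) = (−1)^0 and f is even.

1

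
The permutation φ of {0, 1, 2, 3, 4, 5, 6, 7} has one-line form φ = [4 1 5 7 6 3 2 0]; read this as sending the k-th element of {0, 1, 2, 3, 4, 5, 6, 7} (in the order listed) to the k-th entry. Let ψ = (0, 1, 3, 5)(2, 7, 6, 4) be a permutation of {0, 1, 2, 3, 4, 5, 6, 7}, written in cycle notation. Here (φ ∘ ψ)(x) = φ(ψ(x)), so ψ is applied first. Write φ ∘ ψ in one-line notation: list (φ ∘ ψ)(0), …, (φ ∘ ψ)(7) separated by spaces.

1 7 0 3 5 4 6 2

(φ ∘ ψ)(x) = φ(ψ(x)). Computing each image: φ(ψ(0)) = φ(1) = 1, φ(ψ(1)) = φ(3) = 7, φ(ψ(2)) = φ(7) = 0, φ(ψ(3)) = φ(5) = 3, φ(ψ(4)) = φ(2) = 5, φ(ψ(5)) = φ(0) = 4, φ(ψ(6)) = φ(4) = 6, φ(ψ(7)) = φ(6) = 2.
Hence φ ∘ ψ = [1 7 0 3 5 4 6 2].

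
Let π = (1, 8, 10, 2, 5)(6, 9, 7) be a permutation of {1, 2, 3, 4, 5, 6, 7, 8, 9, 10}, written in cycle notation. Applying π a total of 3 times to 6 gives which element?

6 lies in the 3-cycle (6, 9, 7).
Powers repeat with period 3 on this cycle, and 3 mod 3 = 0, so π^3(6) = π^0(6).
So π^3(6) = 6.

6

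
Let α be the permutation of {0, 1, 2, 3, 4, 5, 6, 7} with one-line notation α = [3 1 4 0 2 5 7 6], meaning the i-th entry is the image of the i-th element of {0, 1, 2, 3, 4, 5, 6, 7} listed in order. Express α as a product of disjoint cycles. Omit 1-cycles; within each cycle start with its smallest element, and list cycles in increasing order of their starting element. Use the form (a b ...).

(0 3)(2 4)(6 7)

Start at 0 and follow images: 0 → 3 → 0, giving the cycle (0 3).
Repeating from the next unused element and collecting all non-trivial cycles gives (0 3)(2 4)(6 7).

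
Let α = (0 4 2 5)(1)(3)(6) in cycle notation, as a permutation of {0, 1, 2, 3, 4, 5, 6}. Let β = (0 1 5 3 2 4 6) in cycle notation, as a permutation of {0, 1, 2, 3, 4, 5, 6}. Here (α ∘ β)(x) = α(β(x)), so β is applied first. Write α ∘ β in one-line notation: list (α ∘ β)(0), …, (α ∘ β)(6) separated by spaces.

1 0 2 5 6 3 4

For each element, apply β then α: 0 → 1 → 1; 1 → 5 → 0; 2 → 4 → 2; 3 → 2 → 5; 4 → 6 → 6; 5 → 3 → 3; 6 → 0 → 4.
So α ∘ β in one-line form is 1 0 2 5 6 3 4.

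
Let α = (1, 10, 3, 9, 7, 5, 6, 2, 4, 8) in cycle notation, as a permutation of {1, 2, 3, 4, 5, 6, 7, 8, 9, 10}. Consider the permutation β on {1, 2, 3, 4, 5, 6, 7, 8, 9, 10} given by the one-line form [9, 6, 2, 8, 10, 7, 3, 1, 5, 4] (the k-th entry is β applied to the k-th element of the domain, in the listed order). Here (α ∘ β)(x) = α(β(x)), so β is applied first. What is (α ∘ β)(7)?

9

(α ∘ β)(7) = α(β(7)). β(7) = 3, then α(3) = 9. So (α ∘ β)(7) = 9.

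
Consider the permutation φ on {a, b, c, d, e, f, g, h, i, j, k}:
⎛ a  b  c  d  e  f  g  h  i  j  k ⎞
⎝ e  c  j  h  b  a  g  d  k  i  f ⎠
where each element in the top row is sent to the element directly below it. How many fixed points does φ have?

The fixed points (elements with φ(x) = x) are {g}, so there is 1.

1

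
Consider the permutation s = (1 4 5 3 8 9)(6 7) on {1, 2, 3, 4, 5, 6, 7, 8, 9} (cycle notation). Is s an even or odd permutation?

even

The cycle lengths are 6, 2, 1.
A cycle of length ℓ contributes ℓ−1 transpositions, so s is a product of 5 + 1 = 6 transpositions — even.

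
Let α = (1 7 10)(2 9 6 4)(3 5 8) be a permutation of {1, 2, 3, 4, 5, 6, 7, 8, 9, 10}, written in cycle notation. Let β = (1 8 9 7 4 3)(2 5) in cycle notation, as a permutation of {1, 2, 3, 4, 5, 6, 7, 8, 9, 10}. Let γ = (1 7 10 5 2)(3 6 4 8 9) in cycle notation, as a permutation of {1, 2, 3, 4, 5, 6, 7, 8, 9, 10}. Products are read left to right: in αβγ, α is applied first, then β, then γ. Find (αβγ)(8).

Apply the permutations in order: α(8) = 3, then β(3) = 1, then γ(1) = 7. So (αβγ)(8) = 7.

7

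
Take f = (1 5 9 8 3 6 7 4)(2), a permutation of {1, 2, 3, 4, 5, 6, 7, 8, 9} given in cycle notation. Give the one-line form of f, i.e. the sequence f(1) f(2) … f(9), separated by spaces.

Reading each image from the cycles: 1↦5, 2↦2, 3↦6, 4↦1, 5↦9, 6↦7, 7↦4, 8↦3, 9↦8.
So the one-line form is 5 2 6 1 9 7 4 3 8.

5 2 6 1 9 7 4 3 8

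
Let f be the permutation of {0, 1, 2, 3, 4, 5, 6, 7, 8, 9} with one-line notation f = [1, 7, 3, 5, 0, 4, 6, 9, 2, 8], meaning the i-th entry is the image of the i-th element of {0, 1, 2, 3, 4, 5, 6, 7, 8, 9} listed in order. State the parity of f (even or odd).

In disjoint-cycle form the cycle lengths are 9, 1.
A cycle of length ℓ contributes ℓ−1 transpositions, so f is a product of 8 transpositions — even.

even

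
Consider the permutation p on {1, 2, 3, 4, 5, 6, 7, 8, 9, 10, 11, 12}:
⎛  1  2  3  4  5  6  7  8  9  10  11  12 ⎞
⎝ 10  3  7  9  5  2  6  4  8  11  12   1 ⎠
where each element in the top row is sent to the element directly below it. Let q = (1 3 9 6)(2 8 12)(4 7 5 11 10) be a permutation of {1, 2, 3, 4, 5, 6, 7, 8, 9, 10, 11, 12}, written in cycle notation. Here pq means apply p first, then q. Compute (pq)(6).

8

(pq)(6) = q(p(6)). p(6) = 2, then q(2) = 8. So (pq)(6) = 8.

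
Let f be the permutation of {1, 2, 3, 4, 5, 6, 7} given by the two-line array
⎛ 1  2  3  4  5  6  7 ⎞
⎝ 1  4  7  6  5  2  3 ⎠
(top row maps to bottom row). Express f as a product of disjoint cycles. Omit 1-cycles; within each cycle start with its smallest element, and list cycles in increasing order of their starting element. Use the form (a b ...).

From 2: 2 → 4 → 6 → 2, closing the cycle (2 4 6).
Repeating from the next unused element and collecting all non-trivial cycles gives (2 4 6)(3 7).

(2 4 6)(3 7)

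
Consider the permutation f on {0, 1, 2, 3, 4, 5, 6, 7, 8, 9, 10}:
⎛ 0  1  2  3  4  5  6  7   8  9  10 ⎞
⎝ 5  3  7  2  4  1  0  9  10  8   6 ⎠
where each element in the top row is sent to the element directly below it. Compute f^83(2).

Tracing 2 → 7 → … returns to 2 after 10 steps, so 2 lies in a 10-cycle (0 5 1 3 2 7 9 8 10 6).
Since the cycle has length 10, f^83 acts on it the same as f^3 (83 mod 10 = 3).
Advancing 3 steps from 2: 2 → 7 → 9 → 8.

8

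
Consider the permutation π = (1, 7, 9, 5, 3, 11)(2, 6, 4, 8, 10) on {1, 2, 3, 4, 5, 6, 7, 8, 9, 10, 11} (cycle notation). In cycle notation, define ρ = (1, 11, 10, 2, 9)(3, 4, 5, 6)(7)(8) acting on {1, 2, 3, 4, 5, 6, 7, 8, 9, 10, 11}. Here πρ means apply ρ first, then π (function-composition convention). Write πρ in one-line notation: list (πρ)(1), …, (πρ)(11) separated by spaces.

1 5 8 3 4 11 9 10 7 6 2

(πρ)(x) = π(ρ(x)). Computing each image: π(ρ(1)) = π(11) = 1, π(ρ(2)) = π(9) = 5, π(ρ(3)) = π(4) = 8, π(ρ(4)) = π(5) = 3, π(ρ(5)) = π(6) = 4, π(ρ(6)) = π(3) = 11, π(ρ(7)) = π(7) = 9, π(ρ(8)) = π(8) = 10, π(ρ(9)) = π(1) = 7, π(ρ(10)) = π(2) = 6, π(ρ(11)) = π(10) = 2.
Hence πρ = [1 5 8 3 4 11 9 10 7 6 2].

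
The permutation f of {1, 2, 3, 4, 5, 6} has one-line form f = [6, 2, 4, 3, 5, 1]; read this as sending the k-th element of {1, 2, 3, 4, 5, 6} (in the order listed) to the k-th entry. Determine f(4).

4 is element number 4 of the domain, and entry number 4 of the one-line form is 3, so f(4) = 3.

3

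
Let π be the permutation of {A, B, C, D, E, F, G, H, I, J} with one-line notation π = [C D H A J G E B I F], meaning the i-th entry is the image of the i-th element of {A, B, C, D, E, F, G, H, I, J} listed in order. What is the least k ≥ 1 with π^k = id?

20

The disjoint-cycle form of π has cycle lengths 5, 4, 1.
The order of π is the least common multiple of its cycle lengths: lcm(5, 4) = 20.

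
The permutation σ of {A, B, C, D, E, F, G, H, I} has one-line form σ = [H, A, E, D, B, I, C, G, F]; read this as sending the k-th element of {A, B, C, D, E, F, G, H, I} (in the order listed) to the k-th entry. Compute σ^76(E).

Tracing E → B → … returns to E after 6 steps, so E lies in a 6-cycle (A H G C E B).
Since the cycle has length 6, σ^76 acts on it the same as σ^4 (76 mod 6 = 4).
Advancing 4 steps from E: E → B → A → H → G.

G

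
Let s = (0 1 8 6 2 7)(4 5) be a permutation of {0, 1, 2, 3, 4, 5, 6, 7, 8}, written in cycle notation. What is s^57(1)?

2

1 lies in the 6-cycle (0 1 8 6 2 7).
On a 6-cycle, s^6 is the identity, so s^57 = s^3 there (57 ≡ 3 mod 6).
Advancing 3 steps from 1: 1 → 8 → 6 → 2.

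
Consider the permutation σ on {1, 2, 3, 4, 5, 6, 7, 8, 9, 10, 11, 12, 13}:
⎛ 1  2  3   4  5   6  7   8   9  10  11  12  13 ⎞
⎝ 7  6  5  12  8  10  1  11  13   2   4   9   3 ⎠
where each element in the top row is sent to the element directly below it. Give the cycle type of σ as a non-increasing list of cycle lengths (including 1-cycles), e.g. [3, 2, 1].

The disjoint cycles are (1 7)(2 6 10)(3 5 8 11 4 12 9 13), with lengths 8, 3, 2 in non-increasing order.

[8, 3, 2]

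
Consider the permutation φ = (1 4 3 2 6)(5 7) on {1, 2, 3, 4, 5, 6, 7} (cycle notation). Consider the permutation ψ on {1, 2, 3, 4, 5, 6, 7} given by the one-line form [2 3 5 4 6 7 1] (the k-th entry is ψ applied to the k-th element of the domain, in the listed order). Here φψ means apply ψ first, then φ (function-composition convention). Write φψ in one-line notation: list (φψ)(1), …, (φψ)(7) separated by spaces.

6 2 7 3 1 5 4

Chase each element through ψ then φ: 1 → 2 → 6; 2 → 3 → 2; 3 → 5 → 7; 4 → 4 → 3; 5 → 6 → 1; 6 → 7 → 5; 7 → 1 → 4.
So φψ in one-line form is 6 2 7 3 1 5 4.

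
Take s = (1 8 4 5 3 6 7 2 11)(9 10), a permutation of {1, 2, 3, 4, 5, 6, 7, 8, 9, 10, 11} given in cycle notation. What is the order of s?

18

The cycle type of s is (9, 2).
The order of s is the least common multiple of its cycle lengths: lcm(9, 2) = 18.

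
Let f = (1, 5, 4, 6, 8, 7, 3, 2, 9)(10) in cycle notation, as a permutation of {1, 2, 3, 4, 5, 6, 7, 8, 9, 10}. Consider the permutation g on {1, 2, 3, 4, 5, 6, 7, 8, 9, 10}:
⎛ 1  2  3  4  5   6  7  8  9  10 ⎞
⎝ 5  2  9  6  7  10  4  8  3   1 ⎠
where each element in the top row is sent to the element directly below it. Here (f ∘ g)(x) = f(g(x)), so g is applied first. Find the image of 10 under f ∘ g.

5

(f ∘ g)(10) = f(g(10)). g(10) = 1, then f(1) = 5. So (f ∘ g)(10) = 5.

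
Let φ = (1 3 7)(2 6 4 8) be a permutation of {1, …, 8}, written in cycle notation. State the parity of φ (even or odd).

odd

The cycle lengths are 4, 3, 1.
A cycle is odd iff its length is even; φ has 1 even-length cycle, so sgn(φ) = (−1)^1 and φ is odd.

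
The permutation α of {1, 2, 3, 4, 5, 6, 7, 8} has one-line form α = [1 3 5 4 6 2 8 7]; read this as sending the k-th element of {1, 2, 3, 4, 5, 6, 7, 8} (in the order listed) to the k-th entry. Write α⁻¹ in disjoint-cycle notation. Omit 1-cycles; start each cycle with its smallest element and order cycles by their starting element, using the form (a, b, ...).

First write α in disjoint cycles: (2, 3, 5, 6)(7, 8).
Reversing each cycle (and rotating so the smallest element leads) gives α⁻¹ = (2, 6, 5, 3)(7, 8).

(2, 6, 5, 3)(7, 8)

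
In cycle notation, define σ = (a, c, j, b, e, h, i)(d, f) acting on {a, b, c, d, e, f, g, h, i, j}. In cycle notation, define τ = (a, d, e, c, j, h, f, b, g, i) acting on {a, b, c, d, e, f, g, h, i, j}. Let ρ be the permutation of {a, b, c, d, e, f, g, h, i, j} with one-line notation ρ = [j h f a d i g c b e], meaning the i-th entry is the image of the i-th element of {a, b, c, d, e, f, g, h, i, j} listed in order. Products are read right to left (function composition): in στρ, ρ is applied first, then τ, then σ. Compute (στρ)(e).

h

(στρ)(e) = σ(τ(ρ(e))). ρ(e) = d, then τ(d) = e, then σ(e) = h, so the result is h.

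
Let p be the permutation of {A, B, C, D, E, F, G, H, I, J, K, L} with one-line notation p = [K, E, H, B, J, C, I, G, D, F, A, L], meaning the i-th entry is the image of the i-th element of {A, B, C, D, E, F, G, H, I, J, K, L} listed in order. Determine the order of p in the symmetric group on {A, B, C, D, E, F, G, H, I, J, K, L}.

Decomposing into disjoint cycles gives cycle lengths 9, 2, 1.
Since disjoint cycles commute, ord(p) = lcm(9, 2) = 18.

18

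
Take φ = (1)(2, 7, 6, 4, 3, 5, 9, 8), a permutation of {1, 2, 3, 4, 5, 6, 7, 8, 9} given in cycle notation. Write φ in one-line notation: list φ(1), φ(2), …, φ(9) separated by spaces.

1 7 5 3 9 4 6 2 8

Image by image: 1→1, 2→7, 3→5, 4→3, 5→9, 6→4, 7→6, 8→2, 9→8.
So the one-line form is 1 7 5 3 9 4 6 2 8.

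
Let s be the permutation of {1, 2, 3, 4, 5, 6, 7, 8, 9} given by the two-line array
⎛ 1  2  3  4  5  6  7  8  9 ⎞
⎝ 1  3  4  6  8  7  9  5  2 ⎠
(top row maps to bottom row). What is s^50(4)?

Tracing 4 → 6 → … returns to 4 after 6 steps, so 4 lies in a 6-cycle (2 3 4 6 7 9).
Since the cycle has length 6, s^50 acts on it the same as s^2 (50 mod 6 = 2).
Stepping 2 places around the cycle: 4 → 6 → 7.

7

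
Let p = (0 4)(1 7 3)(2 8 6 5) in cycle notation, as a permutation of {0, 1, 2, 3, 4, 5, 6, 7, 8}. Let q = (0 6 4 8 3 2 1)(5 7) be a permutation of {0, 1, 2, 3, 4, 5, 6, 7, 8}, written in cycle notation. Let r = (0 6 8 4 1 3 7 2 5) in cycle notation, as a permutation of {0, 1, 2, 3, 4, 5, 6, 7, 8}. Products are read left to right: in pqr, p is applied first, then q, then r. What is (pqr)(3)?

Apply the permutations in order: p(3) = 1, then q(1) = 0, then r(0) = 6. So (pqr)(3) = 6.

6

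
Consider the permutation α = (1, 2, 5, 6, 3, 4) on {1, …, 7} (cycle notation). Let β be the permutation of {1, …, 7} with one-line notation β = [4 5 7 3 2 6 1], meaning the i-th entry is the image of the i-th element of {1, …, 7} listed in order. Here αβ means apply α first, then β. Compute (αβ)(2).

(αβ)(2) = β(α(2)). α(2) = 5, then β(5) = 2. So (αβ)(2) = 2.

2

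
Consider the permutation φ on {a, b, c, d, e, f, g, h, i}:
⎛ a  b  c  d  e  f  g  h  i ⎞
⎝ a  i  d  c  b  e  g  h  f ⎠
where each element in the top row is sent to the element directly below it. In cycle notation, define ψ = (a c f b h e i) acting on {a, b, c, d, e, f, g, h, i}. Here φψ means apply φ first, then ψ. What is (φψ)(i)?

b

(φψ)(i) = ψ(φ(i)). φ(i) = f, then ψ(f) = b. So (φψ)(i) = b.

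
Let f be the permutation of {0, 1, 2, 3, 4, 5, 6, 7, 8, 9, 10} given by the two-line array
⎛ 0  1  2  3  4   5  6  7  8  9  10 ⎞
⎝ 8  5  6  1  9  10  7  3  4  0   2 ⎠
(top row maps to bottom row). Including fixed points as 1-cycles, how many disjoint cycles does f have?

2

The cycle decomposition is (0, 8, 4, 9)(1, 5, 10, 2, 6, 7, 3), which has 2 cycles (counting 1-cycles).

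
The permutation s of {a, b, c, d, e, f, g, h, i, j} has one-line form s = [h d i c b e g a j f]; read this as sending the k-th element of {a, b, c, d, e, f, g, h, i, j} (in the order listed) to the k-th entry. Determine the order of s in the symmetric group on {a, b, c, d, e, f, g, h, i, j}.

14

The disjoint-cycle form of s has cycle lengths 7, 2, 1.
The order is lcm(7, 2) = 14.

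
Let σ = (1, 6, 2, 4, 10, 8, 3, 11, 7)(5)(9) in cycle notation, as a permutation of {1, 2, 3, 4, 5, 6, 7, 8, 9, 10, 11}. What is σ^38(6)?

6 lies in the 9-cycle (1, 6, 2, 4, 10, 8, 3, 11, 7).
Powers repeat with period 9 on this cycle, and 38 mod 9 = 2, so σ^38(6) = σ^2(6).
Advancing 2 steps from 6: 6 → 2 → 4.

4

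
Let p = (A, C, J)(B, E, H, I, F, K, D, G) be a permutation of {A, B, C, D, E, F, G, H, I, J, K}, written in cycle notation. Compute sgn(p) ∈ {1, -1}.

The cycle lengths are 8, 3.
A cycle of length ℓ contributes ℓ−1 transpositions, so p is a product of 7 + 2 = 9 transpositions — odd.

-1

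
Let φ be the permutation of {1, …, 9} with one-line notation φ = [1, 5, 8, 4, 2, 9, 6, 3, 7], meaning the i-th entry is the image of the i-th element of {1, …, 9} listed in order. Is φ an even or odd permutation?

In disjoint-cycle form the cycle lengths are 3, 2, 2, 1, 1.
A cycle is odd iff its length is even; φ has 2 even-length cycles, so sgn(φ) = (−1)^2 and φ is even.

even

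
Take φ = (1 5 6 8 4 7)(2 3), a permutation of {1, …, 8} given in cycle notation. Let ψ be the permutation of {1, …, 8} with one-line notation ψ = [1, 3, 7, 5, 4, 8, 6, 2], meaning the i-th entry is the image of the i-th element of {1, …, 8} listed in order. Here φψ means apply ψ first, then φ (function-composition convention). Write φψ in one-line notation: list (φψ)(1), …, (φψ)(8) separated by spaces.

5 2 1 6 7 4 8 3

Chase each element through ψ then φ: 1 → 1 → 5; 2 → 3 → 2; 3 → 7 → 1; 4 → 5 → 6; 5 → 4 → 7; 6 → 8 → 4; 7 → 6 → 8; 8 → 2 → 3.
Collecting the images, φψ = [5 2 1 6 7 4 8 3].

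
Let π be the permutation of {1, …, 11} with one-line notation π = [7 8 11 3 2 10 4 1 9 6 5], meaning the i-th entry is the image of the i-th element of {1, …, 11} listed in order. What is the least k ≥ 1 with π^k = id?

8

The disjoint-cycle form of π has cycle lengths 8, 2, 1.
The order of π is the least common multiple of its cycle lengths: lcm(8, 2) = 8.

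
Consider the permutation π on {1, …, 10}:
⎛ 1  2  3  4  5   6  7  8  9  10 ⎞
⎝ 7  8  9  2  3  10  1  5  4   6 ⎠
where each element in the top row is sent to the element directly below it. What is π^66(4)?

Tracing 4 → 2 → … returns to 4 after 6 steps, so 4 lies in a 6-cycle (2, 8, 5, 3, 9, 4).
Powers repeat with period 6 on this cycle, and 66 mod 6 = 0, so π^66(4) = π^0(4).
So π^66(4) = 4.

4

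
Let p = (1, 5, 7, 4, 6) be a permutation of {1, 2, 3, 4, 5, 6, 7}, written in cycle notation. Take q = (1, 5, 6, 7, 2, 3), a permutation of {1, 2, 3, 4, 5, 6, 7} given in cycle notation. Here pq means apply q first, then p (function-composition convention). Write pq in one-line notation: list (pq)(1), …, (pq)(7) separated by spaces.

7 3 5 6 1 4 2

(pq)(x) = p(q(x)). Computing each image: p(q(1)) = p(5) = 7, p(q(2)) = p(3) = 3, p(q(3)) = p(1) = 5, p(q(4)) = p(4) = 6, p(q(5)) = p(6) = 1, p(q(6)) = p(7) = 4, p(q(7)) = p(2) = 2.
Hence pq = [7 3 5 6 1 4 2].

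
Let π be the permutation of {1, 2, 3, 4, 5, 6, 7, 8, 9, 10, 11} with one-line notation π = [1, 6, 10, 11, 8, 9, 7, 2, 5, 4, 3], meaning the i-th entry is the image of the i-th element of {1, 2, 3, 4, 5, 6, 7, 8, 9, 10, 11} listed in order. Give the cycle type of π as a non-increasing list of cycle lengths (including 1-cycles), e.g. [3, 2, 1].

The disjoint cycles are (1)(2 6 9 5 8)(3 10 4 11)(7), with lengths 5, 4, 1, 1 in non-increasing order.

[5, 4, 1, 1]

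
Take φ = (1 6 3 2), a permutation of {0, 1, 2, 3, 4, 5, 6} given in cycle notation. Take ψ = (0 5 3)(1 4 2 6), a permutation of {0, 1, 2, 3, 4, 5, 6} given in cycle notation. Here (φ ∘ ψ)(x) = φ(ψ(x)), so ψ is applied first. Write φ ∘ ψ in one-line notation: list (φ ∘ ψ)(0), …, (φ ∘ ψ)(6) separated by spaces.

5 4 3 0 1 2 6

(φ ∘ ψ)(x) = φ(ψ(x)). Computing each image: φ(ψ(0)) = φ(5) = 5, φ(ψ(1)) = φ(4) = 4, φ(ψ(2)) = φ(6) = 3, φ(ψ(3)) = φ(0) = 0, φ(ψ(4)) = φ(2) = 1, φ(ψ(5)) = φ(3) = 2, φ(ψ(6)) = φ(1) = 6.
Hence φ ∘ ψ = [5 4 3 0 1 2 6].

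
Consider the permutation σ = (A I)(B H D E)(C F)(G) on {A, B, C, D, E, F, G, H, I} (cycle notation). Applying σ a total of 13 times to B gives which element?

B lies in the 4-cycle (B H D E).
Powers repeat with period 4 on this cycle, and 13 mod 4 = 1, so σ^13(B) = σ^1(B).
Stepping 1 place around the cycle: B → H.

H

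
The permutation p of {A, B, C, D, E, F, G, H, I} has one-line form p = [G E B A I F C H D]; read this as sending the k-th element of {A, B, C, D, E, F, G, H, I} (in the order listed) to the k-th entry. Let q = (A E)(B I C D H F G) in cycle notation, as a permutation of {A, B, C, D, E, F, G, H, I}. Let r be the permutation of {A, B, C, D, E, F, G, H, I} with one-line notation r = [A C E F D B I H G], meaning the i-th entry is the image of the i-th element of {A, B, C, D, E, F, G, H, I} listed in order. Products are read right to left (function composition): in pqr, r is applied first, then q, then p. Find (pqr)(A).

Apply the permutations in order: r(A) = A, then q(A) = E, then p(E) = I. So (pqr)(A) = I.

I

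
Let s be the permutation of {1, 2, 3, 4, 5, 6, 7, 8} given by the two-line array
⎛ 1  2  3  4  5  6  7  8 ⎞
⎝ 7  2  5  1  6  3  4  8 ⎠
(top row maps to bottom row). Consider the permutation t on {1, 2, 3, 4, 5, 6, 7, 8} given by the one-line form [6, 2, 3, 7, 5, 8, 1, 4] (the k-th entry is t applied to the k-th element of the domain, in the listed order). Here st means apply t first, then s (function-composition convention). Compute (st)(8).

1

First apply t: t(8) = 4, then s(4) = 1. Thus (st)(8) = 1.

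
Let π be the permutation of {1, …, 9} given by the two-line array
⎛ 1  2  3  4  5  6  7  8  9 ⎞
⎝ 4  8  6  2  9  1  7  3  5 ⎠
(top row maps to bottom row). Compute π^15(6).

Tracing 6 → 1 → … returns to 6 after 6 steps, so 6 lies in a 6-cycle (1, 4, 2, 8, 3, 6).
On a 6-cycle, π^6 is the identity, so π^15 = π^3 there (15 ≡ 3 mod 6).
Advancing 3 steps from 6: 6 → 1 → 4 → 2.

2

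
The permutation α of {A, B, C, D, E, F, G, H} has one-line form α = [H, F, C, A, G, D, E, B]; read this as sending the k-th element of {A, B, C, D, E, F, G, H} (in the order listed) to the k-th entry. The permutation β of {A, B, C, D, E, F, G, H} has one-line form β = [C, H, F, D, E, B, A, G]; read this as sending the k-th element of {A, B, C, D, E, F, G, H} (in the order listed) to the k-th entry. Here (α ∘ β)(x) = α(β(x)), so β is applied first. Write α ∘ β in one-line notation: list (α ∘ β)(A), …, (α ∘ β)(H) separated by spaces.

C B D A G F H E

(α ∘ β)(x) = α(β(x)). Computing each image: α(β(A)) = α(C) = C, α(β(B)) = α(H) = B, α(β(C)) = α(F) = D, α(β(D)) = α(D) = A, α(β(E)) = α(E) = G, α(β(F)) = α(B) = F, α(β(G)) = α(A) = H, α(β(H)) = α(G) = E.
Hence α ∘ β = [C B D A G F H E].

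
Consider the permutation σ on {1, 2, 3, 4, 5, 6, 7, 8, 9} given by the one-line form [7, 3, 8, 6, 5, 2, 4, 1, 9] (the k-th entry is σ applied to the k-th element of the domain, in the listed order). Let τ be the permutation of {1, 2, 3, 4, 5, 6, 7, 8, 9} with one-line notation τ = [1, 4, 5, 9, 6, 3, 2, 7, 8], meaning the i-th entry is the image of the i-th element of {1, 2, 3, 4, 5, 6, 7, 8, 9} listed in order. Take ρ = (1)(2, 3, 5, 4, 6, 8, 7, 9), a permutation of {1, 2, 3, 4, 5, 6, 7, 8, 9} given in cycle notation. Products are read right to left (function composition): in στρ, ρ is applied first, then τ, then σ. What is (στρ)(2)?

Apply the permutations in order: ρ(2) = 3, then τ(3) = 5, then σ(5) = 5. So (στρ)(2) = 5.

5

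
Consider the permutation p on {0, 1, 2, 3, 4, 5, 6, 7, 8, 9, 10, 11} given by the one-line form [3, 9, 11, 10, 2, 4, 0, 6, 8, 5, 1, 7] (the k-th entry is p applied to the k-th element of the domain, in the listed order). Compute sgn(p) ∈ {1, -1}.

In disjoint-cycle form the cycle lengths are 11, 1.
A cycle of length ℓ contributes ℓ−1 transpositions, so p is a product of 10 transpositions — even.

1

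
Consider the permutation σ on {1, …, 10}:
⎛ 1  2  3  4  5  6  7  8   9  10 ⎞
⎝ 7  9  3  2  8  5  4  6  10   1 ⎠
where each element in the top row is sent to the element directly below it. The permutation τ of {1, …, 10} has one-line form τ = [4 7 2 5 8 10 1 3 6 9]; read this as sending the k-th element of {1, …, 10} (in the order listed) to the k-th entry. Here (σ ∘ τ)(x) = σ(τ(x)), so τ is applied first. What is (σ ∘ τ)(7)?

7

First apply τ: τ(7) = 1, then σ(1) = 7. Thus (σ ∘ τ)(7) = 7.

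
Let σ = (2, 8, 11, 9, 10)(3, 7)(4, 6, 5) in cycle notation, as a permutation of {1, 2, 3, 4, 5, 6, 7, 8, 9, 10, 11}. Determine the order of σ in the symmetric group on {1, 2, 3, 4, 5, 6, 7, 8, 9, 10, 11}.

The disjoint cycles have lengths 5, 3, 2, 1.
The order of σ is the least common multiple of its cycle lengths: lcm(5, 3, 2) = 30.

30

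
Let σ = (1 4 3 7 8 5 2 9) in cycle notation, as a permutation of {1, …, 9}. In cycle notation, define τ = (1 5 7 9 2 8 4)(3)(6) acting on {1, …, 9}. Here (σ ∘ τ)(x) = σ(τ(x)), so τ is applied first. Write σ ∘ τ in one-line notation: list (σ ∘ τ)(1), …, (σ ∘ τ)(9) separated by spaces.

2 5 7 4 8 6 1 3 9

(σ ∘ τ)(x) = σ(τ(x)). Computing each image: σ(τ(1)) = σ(5) = 2, σ(τ(2)) = σ(8) = 5, σ(τ(3)) = σ(3) = 7, σ(τ(4)) = σ(1) = 4, σ(τ(5)) = σ(7) = 8, σ(τ(6)) = σ(6) = 6, σ(τ(7)) = σ(9) = 1, σ(τ(8)) = σ(4) = 3, σ(τ(9)) = σ(2) = 9.
Hence σ ∘ τ = [2 5 7 4 8 6 1 3 9].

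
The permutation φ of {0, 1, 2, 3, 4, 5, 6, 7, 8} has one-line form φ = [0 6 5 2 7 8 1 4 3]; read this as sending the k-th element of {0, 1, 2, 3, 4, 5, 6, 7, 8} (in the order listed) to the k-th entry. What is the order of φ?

Decomposing into disjoint cycles gives cycle lengths 4, 2, 2, 1.
The order of φ is the least common multiple of its cycle lengths: lcm(4, 2, 2) = 4.

4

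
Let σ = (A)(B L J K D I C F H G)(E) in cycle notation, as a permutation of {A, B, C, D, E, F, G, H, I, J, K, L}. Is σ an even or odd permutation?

odd

The cycle lengths are 10, 1, 1.
A cycle of length ℓ contributes ℓ−1 transpositions, so σ is a product of 9 transpositions — odd.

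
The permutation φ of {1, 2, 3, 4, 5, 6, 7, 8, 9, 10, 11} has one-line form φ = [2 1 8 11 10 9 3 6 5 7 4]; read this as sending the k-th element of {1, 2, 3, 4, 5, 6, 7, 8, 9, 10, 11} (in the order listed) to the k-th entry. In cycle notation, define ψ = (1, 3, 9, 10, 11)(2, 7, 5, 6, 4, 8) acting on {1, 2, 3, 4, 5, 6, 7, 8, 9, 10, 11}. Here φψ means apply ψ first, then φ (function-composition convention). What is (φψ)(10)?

4

(φψ)(10) = φ(ψ(10)). ψ(10) = 11, then φ(11) = 4. So (φψ)(10) = 4.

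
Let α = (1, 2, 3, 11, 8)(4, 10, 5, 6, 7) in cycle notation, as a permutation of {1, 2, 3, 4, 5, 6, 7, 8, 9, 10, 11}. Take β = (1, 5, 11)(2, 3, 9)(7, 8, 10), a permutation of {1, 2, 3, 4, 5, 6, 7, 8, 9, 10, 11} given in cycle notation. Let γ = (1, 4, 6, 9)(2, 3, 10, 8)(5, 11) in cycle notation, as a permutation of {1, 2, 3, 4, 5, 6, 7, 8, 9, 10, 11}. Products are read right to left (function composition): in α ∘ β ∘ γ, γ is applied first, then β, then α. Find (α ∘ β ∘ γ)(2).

(α ∘ β ∘ γ)(2) = α(β(γ(2))). γ(2) = 3, then β(3) = 9, then α(9) = 9, so the result is 9.

9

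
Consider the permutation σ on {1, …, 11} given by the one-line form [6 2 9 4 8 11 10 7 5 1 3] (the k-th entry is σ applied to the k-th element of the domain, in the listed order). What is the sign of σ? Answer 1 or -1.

In disjoint-cycle form the cycle lengths are 9, 1, 1.
A cycle is odd iff its length is even; σ has 0 even-length cycles, so sgn(σ) = (−1)^0 and σ is even.

1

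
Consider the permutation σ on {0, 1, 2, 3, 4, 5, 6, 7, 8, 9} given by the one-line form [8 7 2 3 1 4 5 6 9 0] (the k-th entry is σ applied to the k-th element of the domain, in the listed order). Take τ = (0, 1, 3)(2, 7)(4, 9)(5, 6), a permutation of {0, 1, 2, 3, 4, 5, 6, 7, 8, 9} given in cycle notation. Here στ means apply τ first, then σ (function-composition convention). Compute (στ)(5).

5

τ(5) = 6, then σ(6) = 5; composing gives (στ)(5) = 5.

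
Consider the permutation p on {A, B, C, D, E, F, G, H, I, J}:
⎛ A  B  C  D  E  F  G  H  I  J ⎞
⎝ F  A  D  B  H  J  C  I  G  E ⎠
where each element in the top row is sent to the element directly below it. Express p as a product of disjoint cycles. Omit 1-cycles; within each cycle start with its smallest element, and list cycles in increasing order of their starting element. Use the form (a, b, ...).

(A, F, J, E, H, I, G, C, D, B)

Iterating p from A gives A → F → J → E → H → I → G → C → D → B → A; that is the 10-cycle (A, F, J, E, H, I, G, C, D, B).
Repeating from the next unused element and collecting all non-trivial cycles gives (A, F, J, E, H, I, G, C, D, B).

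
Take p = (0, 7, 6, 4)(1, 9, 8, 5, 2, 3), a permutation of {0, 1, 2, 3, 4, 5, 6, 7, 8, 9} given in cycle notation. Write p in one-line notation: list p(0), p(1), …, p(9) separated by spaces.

7 9 3 1 0 2 4 6 5 8

Reading each image from the cycles: 0→7, 1→9, 2→3, 3→1, 4→0, 5→2, 6→4, 7→6, 8→5, 9→8.
Listing these in domain order gives 7 9 3 1 0 2 4 6 5 8.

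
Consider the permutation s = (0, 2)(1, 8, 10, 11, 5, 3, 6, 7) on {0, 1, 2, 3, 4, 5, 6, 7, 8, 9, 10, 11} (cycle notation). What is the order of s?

8

The cycle type of s is (8, 2, 1, 1).
The order of s is the least common multiple of its cycle lengths: lcm(8, 2) = 8.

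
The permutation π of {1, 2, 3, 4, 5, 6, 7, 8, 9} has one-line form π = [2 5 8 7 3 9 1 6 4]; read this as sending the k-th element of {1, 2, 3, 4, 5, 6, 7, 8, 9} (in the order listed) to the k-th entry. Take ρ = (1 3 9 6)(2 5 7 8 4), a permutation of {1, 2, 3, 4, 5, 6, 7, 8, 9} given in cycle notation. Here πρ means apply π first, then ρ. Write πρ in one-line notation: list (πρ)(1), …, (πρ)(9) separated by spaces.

(πρ)(x) = ρ(π(x)). Computing each image: ρ(π(1)) = ρ(2) = 5, ρ(π(2)) = ρ(5) = 7, ρ(π(3)) = ρ(8) = 4, ρ(π(4)) = ρ(7) = 8, ρ(π(5)) = ρ(3) = 9, ρ(π(6)) = ρ(9) = 6, ρ(π(7)) = ρ(1) = 3, ρ(π(8)) = ρ(6) = 1, ρ(π(9)) = ρ(4) = 2.
Hence πρ = [5 7 4 8 9 6 3 1 2].

5 7 4 8 9 6 3 1 2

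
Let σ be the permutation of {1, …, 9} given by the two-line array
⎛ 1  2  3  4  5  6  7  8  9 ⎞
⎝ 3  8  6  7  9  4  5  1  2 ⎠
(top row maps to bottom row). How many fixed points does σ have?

0

No element satisfies σ(x) = x, so there are 0 fixed points.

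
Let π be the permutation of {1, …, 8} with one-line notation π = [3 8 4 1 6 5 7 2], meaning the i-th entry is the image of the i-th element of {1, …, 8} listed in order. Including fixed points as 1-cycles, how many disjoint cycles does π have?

4

The cycle decomposition is (1, 3, 4)(2, 8)(5, 6)(7), which has 4 cycles (counting 1-cycles).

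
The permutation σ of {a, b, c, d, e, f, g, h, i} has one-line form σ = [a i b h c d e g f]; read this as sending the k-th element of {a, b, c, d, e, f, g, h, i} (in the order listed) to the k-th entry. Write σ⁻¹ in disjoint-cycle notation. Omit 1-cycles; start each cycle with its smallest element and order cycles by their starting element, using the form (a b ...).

The cycle decomposition of σ is (b i f d h g e c).
The inverse reverses every cycle; in canonical form, σ⁻¹ = (b c e g h d f i).

(b c e g h d f i)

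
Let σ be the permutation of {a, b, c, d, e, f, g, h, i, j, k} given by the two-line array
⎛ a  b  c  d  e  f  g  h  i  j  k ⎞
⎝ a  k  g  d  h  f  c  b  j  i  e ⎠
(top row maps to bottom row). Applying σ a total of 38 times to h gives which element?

k

Tracing h → b → … returns to h after 4 steps, so h lies in a 4-cycle (b k e h).
Since the cycle has length 4, σ^38 acts on it the same as σ^2 (38 mod 4 = 2).
Stepping 2 places around the cycle: h → b → k.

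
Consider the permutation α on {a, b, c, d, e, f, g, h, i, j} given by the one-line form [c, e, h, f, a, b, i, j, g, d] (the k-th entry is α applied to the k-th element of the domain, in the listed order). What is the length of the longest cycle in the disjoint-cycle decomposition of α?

8

Decomposing into disjoint cycles gives (a, c, h, j, d, f, b, e)(g, i); the longest has length 8.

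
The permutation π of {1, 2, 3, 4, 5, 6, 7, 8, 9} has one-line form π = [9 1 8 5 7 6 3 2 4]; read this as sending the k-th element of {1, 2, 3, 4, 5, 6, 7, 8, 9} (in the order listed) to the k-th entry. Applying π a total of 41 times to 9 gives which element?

4

Tracing 9 → 4 → … returns to 9 after 8 steps, so 9 lies in an 8-cycle (1 9 4 5 7 3 8 2).
On an 8-cycle, π^8 is the identity, so π^41 = π^1 there (41 ≡ 1 mod 8).
Stepping 1 place around the cycle: 9 → 4.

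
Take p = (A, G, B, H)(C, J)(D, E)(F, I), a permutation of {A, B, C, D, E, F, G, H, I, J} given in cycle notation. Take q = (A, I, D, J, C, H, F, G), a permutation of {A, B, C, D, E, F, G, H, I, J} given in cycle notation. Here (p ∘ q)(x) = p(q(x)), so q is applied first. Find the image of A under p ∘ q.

F

q(A) = I, then p(I) = F; composing gives (p ∘ q)(A) = F.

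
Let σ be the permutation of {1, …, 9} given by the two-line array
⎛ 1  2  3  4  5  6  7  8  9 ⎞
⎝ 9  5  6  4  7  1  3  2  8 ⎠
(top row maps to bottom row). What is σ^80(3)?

Tracing 3 → 6 → … returns to 3 after 8 steps, so 3 lies in an 8-cycle (1, 9, 8, 2, 5, 7, 3, 6).
On an 8-cycle, σ^8 is the identity, so σ^80 = σ^0 there (80 ≡ 0 mod 8).
So σ^80(3) = 3.

3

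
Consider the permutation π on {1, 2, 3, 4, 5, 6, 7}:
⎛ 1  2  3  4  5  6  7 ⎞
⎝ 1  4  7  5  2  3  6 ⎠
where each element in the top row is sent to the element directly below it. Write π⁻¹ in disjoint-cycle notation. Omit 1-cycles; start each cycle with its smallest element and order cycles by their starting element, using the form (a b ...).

(2 5 4)(3 6 7)

First write π in disjoint cycles: (2 4 5)(3 7 6).
The inverse reverses every cycle; in canonical form, π⁻¹ = (2 5 4)(3 6 7).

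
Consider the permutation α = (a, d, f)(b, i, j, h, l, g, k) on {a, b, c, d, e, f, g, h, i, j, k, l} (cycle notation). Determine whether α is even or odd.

The cycle lengths are 7, 3, 1, 1.
A cycle of length ℓ contributes ℓ−1 transpositions, so α is a product of 6 + 2 = 8 transpositions — even.

even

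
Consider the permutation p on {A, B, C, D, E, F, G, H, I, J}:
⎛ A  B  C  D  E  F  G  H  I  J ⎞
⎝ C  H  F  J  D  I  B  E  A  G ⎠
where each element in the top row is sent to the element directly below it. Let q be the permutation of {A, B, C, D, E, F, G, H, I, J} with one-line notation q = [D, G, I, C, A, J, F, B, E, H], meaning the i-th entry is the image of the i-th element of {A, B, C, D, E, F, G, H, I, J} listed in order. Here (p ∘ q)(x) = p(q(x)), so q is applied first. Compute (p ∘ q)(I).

D

(p ∘ q)(I) = p(q(I)). q(I) = E, then p(E) = D. So (p ∘ q)(I) = D.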